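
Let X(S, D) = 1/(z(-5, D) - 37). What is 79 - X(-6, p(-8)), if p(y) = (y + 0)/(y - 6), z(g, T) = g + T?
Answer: 22917/290 ≈ 79.024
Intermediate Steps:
z(g, T) = T + g
p(y) = y/(-6 + y)
X(S, D) = 1/(-42 + D) (X(S, D) = 1/((D - 5) - 37) = 1/((-5 + D) - 37) = 1/(-42 + D))
79 - X(-6, p(-8)) = 79 - 1/(-42 - 8/(-6 - 8)) = 79 - 1/(-42 - 8/(-14)) = 79 - 1/(-42 - 8*(-1/14)) = 79 - 1/(-42 + 4/7) = 79 - 1/(-290/7) = 79 - 1*(-7/290) = 79 + 7/290 = 22917/290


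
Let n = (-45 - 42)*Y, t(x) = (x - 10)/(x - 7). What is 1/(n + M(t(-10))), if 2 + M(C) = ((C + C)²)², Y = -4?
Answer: 83521/31458266 ≈ 0.0026550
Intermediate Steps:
t(x) = (-10 + x)/(-7 + x)
n = 348 (n = (-45 - 42)*(-4) = -87*(-4) = 348)
M(C) = -2 + 16*C⁴ (M(C) = -2 + ((C + C)²)² = -2 + ((2*C)²)² = -2 + (4*C²)² = -2 + 16*C⁴)
1/(n + M(t(-10))) = 1/(348 + (-2 + 16*((-10 - 10)/(-7 - 10))⁴)) = 1/(348 + (-2 + 16*(-20/(-17))⁴)) = 1/(348 + (-2 + 16*(-1/17*(-20))⁴)) = 1/(348 + (-2 + 16*(20/17)⁴)) = 1/(348 + (-2 + 16*(160000/83521))) = 1/(348 + (-2 + 2560000/83521)) = 1/(348 + 2392958/83521) = 1/(31458266/83521) = 83521/31458266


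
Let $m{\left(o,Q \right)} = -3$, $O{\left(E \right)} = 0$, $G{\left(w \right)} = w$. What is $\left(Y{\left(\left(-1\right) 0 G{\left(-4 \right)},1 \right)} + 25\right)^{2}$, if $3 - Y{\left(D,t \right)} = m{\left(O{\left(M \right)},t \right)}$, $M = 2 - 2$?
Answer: $961$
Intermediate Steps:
$M = 0$ ($M = 2 - 2 = 0$)
$Y{\left(D,t \right)} = 6$ ($Y{\left(D,t \right)} = 3 - -3 = 3 + 3 = 6$)
$\left(Y{\left(\left(-1\right) 0 G{\left(-4 \right)},1 \right)} + 25\right)^{2} = \left(6 + 25\right)^{2} = 31^{2} = 961$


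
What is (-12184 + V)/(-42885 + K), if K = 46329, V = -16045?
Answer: -28229/3444 ≈ -8.1966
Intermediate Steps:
(-12184 + V)/(-42885 + K) = (-12184 - 16045)/(-42885 + 46329) = -28229/3444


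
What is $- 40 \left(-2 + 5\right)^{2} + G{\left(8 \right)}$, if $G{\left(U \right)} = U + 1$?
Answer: $-351$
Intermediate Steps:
$G{\left(U \right)} = 1 + U$
$- 40 \left(-2 + 5\right)^{2} + G{\left(8 \right)} = - 40 \left(-2 + 5\right)^{2} + \left(1 + 8\right) = - 40 \cdot 3^{2} + 9 = \left(-40\right) 9 + 9 = -360 + 9 = -351$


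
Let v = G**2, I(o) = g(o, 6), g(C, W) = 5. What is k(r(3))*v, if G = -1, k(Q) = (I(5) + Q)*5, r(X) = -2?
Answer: 15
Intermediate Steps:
I(o) = 5
k(Q) = 25 + 5*Q (k(Q) = (5 + Q)*5 = 25 + 5*Q)
v = 1 (v = (-1)**2 = 1)
k(r(3))*v = (25 + 5*(-2))*1 = (25 - 10)*1 = 15*1 = 15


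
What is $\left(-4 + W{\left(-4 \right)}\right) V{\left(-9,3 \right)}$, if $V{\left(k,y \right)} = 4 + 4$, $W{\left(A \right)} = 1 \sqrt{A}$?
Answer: $-32 + 16 i \approx -32.0 + 16.0 i$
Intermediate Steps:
$W{\left(A \right)} = \sqrt{A}$
$V{\left(k,y \right)} = 8$
$\left(-4 + W{\left(-4 \right)}\right) V{\left(-9,3 \right)} = \left(-4 + \sqrt{-4}\right) 8 = \left(-4 + 2 i\right) 8 = -32 + 16 i$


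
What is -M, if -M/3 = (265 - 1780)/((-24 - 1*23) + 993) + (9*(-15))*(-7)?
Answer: 2677365/946 ≈ 2830.2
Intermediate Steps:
M = -2677365/946 (M = -3*((265 - 1780)/((-24 - 1*23) + 993) + (9*(-15))*(-7)) = -3*(-1515/((-24 - 23) + 993) - 135*(-7)) = -3*(-1515/(-47 + 993) + 945) = -3*(-1515/946 + 945) = -3*892455/946 = -2677365/946 ≈ -2830.2)
-M = -1*(-2677365/946) = 2677365/946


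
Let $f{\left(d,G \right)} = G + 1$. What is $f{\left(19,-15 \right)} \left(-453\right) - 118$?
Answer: $6224$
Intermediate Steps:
$f{\left(d,G \right)} = 1 + G$
$f{\left(19,-15 \right)} \left(-453\right) - 118 = \left(1 - 15\right) \left(-453\right) - 118 = \left(-14\right) \left(-453\right) - 118 = 6342 - 118 = 6224$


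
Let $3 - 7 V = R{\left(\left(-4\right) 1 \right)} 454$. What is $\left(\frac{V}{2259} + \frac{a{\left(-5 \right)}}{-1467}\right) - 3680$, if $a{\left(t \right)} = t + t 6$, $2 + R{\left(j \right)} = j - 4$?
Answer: $- \frac{1354923988}{368217} \approx -3679.7$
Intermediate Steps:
$R{\left(j \right)} = -6 + j$ ($R{\left(j \right)} = -2 + \left(j - 4\right) = -2 + \left(-4 + j\right) = -6 + j$)
$V = 649$ ($V = \frac{3}{7} - \frac{\left(-6 - 4\right) 454}{7} = \frac{3}{7} - \frac{\left(-10\right) 454}{7} = \frac{3}{7} - - \frac{4540}{7} = \frac{3}{7} + \frac{4540}{7} = 649$)
$a{\left(t \right)} = 7 t$ ($a{\left(t \right)} = t + 6 t = 7 t$)
$\left(\frac{V}{2259} + \frac{a{\left(-5 \right)}}{-1467}\right) - 3680 = \left(\frac{649}{2259} + \frac{7 \left(-5\right)}{-1467}\right) - 3680 = \left(649 \cdot \frac{1}{2259} - - \frac{35}{1467}\right) - 3680 = \left(\frac{649}{2259} + \frac{35}{1467}\right) - 3680 = \frac{114572}{368217} - 3680 = - \frac{1354923988}{368217}$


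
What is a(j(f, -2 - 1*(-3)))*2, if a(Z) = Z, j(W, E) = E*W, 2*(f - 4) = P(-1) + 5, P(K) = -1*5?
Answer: 8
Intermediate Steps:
P(K) = -5
f = 4 (f = 4 + (-5 + 5)/2 = 4 + (½)*0 = 4 + 0 = 4)
a(j(f, -2 - 1*(-3)))*2 = ((-2 - 1*(-3))*4)*2 = ((-2 + 3)*4)*2 = (1*4)*2 = 4*2 = 8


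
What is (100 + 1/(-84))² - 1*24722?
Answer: -103895231/7056 ≈ -14724.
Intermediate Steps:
(100 + 1/(-84))² - 1*24722 = (100 - 1/84)² - 24722 = (8399/84)² - 24722 = 70543201/7056 - 24722 = -103895231/7056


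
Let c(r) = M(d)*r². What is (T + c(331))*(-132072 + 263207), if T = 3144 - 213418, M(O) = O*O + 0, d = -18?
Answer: 4627425001150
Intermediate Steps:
M(O) = O² (M(O) = O² + 0 = O²)
c(r) = 324*r² (c(r) = (-18)²*r² = 324*r²)
T = -210274
(T + c(331))*(-132072 + 263207) = (-210274 + 324*331²)*(-132072 + 263207) = (-210274 + 324*109561)*131135 = (-210274 + 35497764)*131135 = 35287490*131135 = 4627425001150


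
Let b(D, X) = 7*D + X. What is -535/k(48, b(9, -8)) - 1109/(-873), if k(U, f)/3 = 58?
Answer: -91363/50634 ≈ -1.8044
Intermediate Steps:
b(D, X) = X + 7*D
k(U, f) = 174 (k(U, f) = 3*58 = 174)
-535/k(48, b(9, -8)) - 1109/(-873) = -535/174 - 1109/(-873) = -535*1/174 - 1109*(-1/873) = -535/174 + 1109/873 = -91363/50634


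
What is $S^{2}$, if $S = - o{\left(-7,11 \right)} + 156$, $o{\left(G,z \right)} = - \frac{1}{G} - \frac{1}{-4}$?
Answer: $\frac{18983449}{784} \approx 24214.0$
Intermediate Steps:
$o{\left(G,z \right)} = \frac{1}{4} - \frac{1}{G}$ ($o{\left(G,z \right)} = - \frac{1}{G} - - \frac{1}{4} = - \frac{1}{G} + \frac{1}{4} = \frac{1}{4} - \frac{1}{G}$)
$S = \frac{4357}{28}$ ($S = - \frac{-4 - 7}{4 \left(-7\right)} + 156 = - \frac{\left(-1\right) \left(-11\right)}{4 \cdot 7} + 156 = \left(-1\right) \frac{11}{28} + 156 = - \frac{11}{28} + 156 = \frac{4357}{28} \approx 155.61$)
$S^{2} = \left(\frac{4357}{28}\right)^{2} = \frac{18983449}{784}$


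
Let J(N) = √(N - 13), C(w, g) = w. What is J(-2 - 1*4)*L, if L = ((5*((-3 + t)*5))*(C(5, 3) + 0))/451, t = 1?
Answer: -250*I*√19/451 ≈ -2.4162*I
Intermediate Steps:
J(N) = √(-13 + N)
L = -250/451 (L = ((5*((-3 + 1)*5))*(5 + 0))/451 = ((5*(-2*5))*5)*(1/451) = ((5*(-10))*5)*(1/451) = -50*5*(1/451) = -250*1/451 = -250/451 ≈ -0.55432)
J(-2 - 1*4)*L = √(-13 + (-2 - 1*4))*(-250/451) = √(-13 + (-2 - 4))*(-250/451) = √(-13 - 6)*(-250/451) = √(-19)*(-250/451) = (I*√19)*(-250/451) = -250*I*√19/451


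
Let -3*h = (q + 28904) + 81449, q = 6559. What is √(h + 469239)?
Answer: √3872415/3 ≈ 655.95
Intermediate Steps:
h = -116912/3 (h = -((6559 + 28904) + 81449)/3 = -(35463 + 81449)/3 = -⅓*116912 = -116912/3 ≈ -38971.)
√(h + 469239) = √(-116912/3 + 469239) = √(1290805/3) = √3872415/3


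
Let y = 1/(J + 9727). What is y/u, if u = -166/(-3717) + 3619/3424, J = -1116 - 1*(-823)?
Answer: 6363504/66133316419 ≈ 9.6222e-5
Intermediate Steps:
J = -293 (J = -1116 + 823 = -293)
u = 14020207/12727008 (u = -166*(-1/3717) + 3619*(1/3424) = 166/3717 + 3619/3424 = 14020207/12727008 ≈ 1.1016)
y = 1/9434 (y = 1/(-293 + 9727) = 1/9434 ≈ 0.00010600)
y/u = 1/(9434*(14020207/12727008)) = (1/9434)*(12727008/14020207) = 6363504/66133316419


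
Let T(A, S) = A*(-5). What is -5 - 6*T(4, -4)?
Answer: 115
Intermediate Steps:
T(A, S) = -5*A
-5 - 6*T(4, -4) = -5 - (-30)*4 = -5 - 6*(-20) = -5 + 120 = 115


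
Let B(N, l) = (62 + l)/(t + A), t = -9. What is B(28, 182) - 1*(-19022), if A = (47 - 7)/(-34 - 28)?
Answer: 5680014/299 ≈ 18997.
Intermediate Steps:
A = -20/31 (A = 40/(-62) = 40*(-1/62) = -20/31 ≈ -0.64516)
B(N, l) = -1922/299 - 31*l/299 (B(N, l) = (62 + l)/(-9 - 20/31) = (62 + l)/(-299/31) = (62 + l)*(-31/299) = -1922/299 - 31*l/299)
B(28, 182) - 1*(-19022) = (-1922/299 - 31/299*182) - 1*(-19022) = (-1922/299 - 434/23) + 19022 = -7564/299 + 19022 = 5680014/299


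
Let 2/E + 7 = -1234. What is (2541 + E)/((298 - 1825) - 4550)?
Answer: -3153379/7541557 ≈ -0.41813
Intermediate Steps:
E = -2/1241 (E = 2/(-7 - 1234) = 2/(-1241) = 2*(-1/1241) = -2/1241 ≈ -0.0016116)
(2541 + E)/((298 - 1825) - 4550) = (2541 - 2/1241)/((298 - 1825) - 4550) = 3153379/(1241*(-1527 - 4550)) = (3153379/1241)/(-6077) = (3153379/1241)*(-1/6077) = -3153379/7541557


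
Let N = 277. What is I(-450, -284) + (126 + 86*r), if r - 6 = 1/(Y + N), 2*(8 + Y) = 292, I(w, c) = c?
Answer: 148656/415 ≈ 358.21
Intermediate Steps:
Y = 138 (Y = -8 + (½)*292 = -8 + 146 = 138)
r = 2491/415 (r = 6 + 1/(138 + 277) = 6 + 1/415 = 2491/415 ≈ 6.0024)
I(-450, -284) + (126 + 86*r) = -284 + (126 + 86*(2491/415)) = -284 + (126 + 214226/415) = -284 + 266516/415 = 148656/415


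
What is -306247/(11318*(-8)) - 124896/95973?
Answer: 6027619969/2896593104 ≈ 2.0809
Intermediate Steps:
-306247/(11318*(-8)) - 124896/95973 = -306247/(-90544) - 124896*1/95973 = -306247*(-1/90544) - 41632/31991 = 306247/90544 - 41632/31991 = 6027619969/2896593104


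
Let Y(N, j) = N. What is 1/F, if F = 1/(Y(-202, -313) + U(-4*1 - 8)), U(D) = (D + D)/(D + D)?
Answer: -201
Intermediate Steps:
U(D) = 1 (U(D) = (2*D)/((2*D)) = (2*D)*(1/(2*D)) = 1)
F = -1/201 (F = 1/(-202 + 1) = 1/(-201) = -1/201 ≈ -0.0049751)
1/F = 1/(-1/201) = -201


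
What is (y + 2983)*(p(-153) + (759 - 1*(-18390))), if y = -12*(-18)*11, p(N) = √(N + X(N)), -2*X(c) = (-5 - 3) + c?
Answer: 102619491 + 5359*I*√290/2 ≈ 1.0262e+8 + 45630.0*I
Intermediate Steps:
X(c) = 4 - c/2 (X(c) = -((-5 - 3) + c)/2 = -(-8 + c)/2 = 4 - c/2)
p(N) = √(4 + N/2) (p(N) = √(N + (4 - N/2)) = √(4 + N/2))
y = 2376 (y = 216*11 = 2376)
(y + 2983)*(p(-153) + (759 - 1*(-18390))) = (2376 + 2983)*(√(16 + 2*(-153))/2 + (759 - 1*(-18390))) = 5359*(√(16 - 306)/2 + (759 + 18390)) = 5359*(√(-290)/2 + 19149) = 5359*((I*√290)/2 + 19149) = 5359*(I*√290/2 + 19149) = 5359*(19149 + I*√290/2) = 102619491 + 5359*I*√290/2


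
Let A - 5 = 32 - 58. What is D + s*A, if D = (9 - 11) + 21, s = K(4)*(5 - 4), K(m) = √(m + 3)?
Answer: 19 - 21*√7 ≈ -36.561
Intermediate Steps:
A = -21 (A = 5 + (32 - 58) = 5 - 26 = -21)
K(m) = √(3 + m)
s = √7 (s = √(3 + 4)*(5 - 4) = √7*1 = √7 ≈ 2.6458)
D = 19 (D = -2 + 21 = 19)
D + s*A = 19 + √7*(-21) = 19 - 21*√7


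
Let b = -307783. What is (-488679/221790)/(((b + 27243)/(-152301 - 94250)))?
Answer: -40161432043/20740322200 ≈ -1.9364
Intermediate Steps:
(-488679/221790)/(((b + 27243)/(-152301 - 94250))) = (-488679/221790)/(((-307783 + 27243)/(-152301 - 94250))) = (-488679*1/221790)/((-280540/(-246551))) = -162893/(73930*((-280540*(-1/246551)))) = -162893/(73930*280540/246551) = -162893/73930*246551/280540 = -40161432043/20740322200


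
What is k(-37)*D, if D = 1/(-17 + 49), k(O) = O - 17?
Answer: -27/16 ≈ -1.6875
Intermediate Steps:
k(O) = -17 + O
D = 1/32 ≈ 0.031250
k(-37)*D = (-17 - 37)*(1/32) = -54*1/32 = -27/16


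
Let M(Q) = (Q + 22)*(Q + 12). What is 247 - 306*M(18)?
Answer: -366953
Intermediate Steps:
M(Q) = (12 + Q)*(22 + Q) (M(Q) = (22 + Q)*(12 + Q) = (12 + Q)*(22 + Q))
247 - 306*M(18) = 247 - 306*(264 + 18² + 34*18) = 247 - 306*(264 + 324 + 612) = 247 - 306*1200 = 247 - 367200 = -366953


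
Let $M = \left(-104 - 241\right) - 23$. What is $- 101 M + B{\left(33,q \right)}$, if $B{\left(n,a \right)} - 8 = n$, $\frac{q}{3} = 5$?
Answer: $37209$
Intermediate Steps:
$q = 15$ ($q = 3 \cdot 5 = 15$)
$B{\left(n,a \right)} = 8 + n$
$M = -368$ ($M = -345 - 23 = -368$)
$- 101 M + B{\left(33,q \right)} = \left(-101\right) \left(-368\right) + \left(8 + 33\right) = 37168 + 41 = 37209$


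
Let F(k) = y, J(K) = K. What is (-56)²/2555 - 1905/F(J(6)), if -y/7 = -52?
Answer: -532253/132860 ≈ -4.0061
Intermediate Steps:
y = 364 (y = -7*(-52) = 364)
F(k) = 364
(-56)²/2555 - 1905/F(J(6)) = (-56)²/2555 - 1905/364 = 3136*(1/2555) - 1905*1/364 = 448/365 - 1905/364 = -532253/132860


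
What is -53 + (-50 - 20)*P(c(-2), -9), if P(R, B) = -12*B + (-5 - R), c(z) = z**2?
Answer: -6983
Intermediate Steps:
P(R, B) = -5 - R - 12*B
-53 + (-50 - 20)*P(c(-2), -9) = -53 + (-50 - 20)*(-5 - 1*(-2)**2 - 12*(-9)) = -53 - 70*(-5 - 1*4 + 108) = -53 - 70*(-5 - 4 + 108) = -53 - 70*99 = -53 - 6930 = -6983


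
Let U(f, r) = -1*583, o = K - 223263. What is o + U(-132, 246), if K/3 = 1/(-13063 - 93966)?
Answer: -23958013537/107029 ≈ -2.2385e+5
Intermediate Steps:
K = -3/107029 (K = 3/(-13063 - 93966) = 3/(-107029) = 3*(-1/107029) = -3/107029 ≈ -2.8030e-5)
o = -23895615630/107029 (o = -3/107029 - 223263 = -23895615630/107029 ≈ -2.2326e+5)
U(f, r) = -583
o + U(-132, 246) = -23895615630/107029 - 583 = -23958013537/107029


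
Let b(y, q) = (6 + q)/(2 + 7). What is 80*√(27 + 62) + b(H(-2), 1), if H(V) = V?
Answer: 7/9 + 80*√89 ≈ 755.50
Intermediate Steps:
b(y, q) = ⅔ + q/9 (b(y, q) = (6 + q)/9 = (6 + q)*(⅑) = ⅔ + q/9)
80*√(27 + 62) + b(H(-2), 1) = 80*√(27 + 62) + (⅔ + (⅑)*1) = 80*√89 + (⅔ + ⅑) = 80*√89 + 7/9 = 7/9 + 80*√89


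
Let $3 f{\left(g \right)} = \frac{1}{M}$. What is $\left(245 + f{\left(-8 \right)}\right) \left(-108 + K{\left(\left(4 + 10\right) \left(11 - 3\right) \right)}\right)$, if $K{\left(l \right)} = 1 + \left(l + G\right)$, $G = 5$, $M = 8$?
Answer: $\frac{29405}{12} \approx 2450.4$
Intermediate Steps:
$f{\left(g \right)} = \frac{1}{24}$ ($f{\left(g \right)} = \frac{1}{3 \cdot 8} = \frac{1}{3} \cdot \frac{1}{8} = \frac{1}{24}$)
$K{\left(l \right)} = 6 + l$ ($K{\left(l \right)} = 1 + \left(l + 5\right) = 1 + \left(5 + l\right) = 6 + l$)
$\left(245 + f{\left(-8 \right)}\right) \left(-108 + K{\left(\left(4 + 10\right) \left(11 - 3\right) \right)}\right) = \left(245 + \frac{1}{24}\right) \left(-108 + \left(6 + \left(4 + 10\right) \left(11 - 3\right)\right)\right) = \frac{5881 \left(-108 + \left(6 + 14 \cdot 8\right)\right)}{24} = \frac{5881 \left(-108 + \left(6 + 112\right)\right)}{24} = \frac{5881 \left(-108 + 118\right)}{24} = \frac{5881}{24} \cdot 10 = \frac{29405}{12}$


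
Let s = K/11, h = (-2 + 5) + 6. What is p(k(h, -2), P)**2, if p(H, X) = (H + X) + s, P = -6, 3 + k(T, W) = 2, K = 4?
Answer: 5329/121 ≈ 44.041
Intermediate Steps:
h = 9 (h = 3 + 6 = 9)
k(T, W) = -1 (k(T, W) = -3 + 2 = -1)
s = 4/11 ≈ 0.36364
p(H, X) = 4/11 + H + X (p(H, X) = (H + X) + 4/11 = 4/11 + H + X)
p(k(h, -2), P)**2 = (4/11 - 1 - 6)**2 = (-73/11)**2 = 5329/121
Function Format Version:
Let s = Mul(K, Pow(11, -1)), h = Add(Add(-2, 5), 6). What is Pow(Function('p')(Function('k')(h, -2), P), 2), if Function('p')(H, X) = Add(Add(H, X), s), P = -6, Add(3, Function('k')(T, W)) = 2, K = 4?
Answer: Rational(5329, 121) ≈ 44.041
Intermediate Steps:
h = 9 (h = Add(3, 6) = 9)
Function('k')(T, W) = -1 (Function('k')(T, W) = Add(-3, 2) = -1)
s = Rational(4, 11) (s = Mul(4, Pow(11, -1)) = Mul(4, Rational(1, 11)) = Rational(4, 11) ≈ 0.36364)
Function('p')(H, X) = Add(Rational(4, 11), H, X) (Function('p')(H, X) = Add(Add(H, X), Rational(4, 11)) = Add(Rational(4, 11), H, X))
Pow(Function('p')(Function('k')(h, -2), P), 2) = Pow(Add(Rational(4, 11), -1, -6), 2) = Pow(Rational(-73, 11), 2) = Rational(5329, 121)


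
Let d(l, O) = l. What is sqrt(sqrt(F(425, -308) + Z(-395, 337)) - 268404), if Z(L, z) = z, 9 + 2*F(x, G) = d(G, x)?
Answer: sqrt(-1073616 + 2*sqrt(714))/2 ≈ 518.06*I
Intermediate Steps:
F(x, G) = -9/2 + G/2
sqrt(sqrt(F(425, -308) + Z(-395, 337)) - 268404) = sqrt(sqrt((-9/2 + (1/2)*(-308)) + 337) - 268404) = sqrt(sqrt((-9/2 - 154) + 337) - 268404) = sqrt(sqrt(-317/2 + 337) - 268404) = sqrt(sqrt(357/2) - 268404) = sqrt(sqrt(714)/2 - 268404) = sqrt(-268404 + sqrt(714)/2)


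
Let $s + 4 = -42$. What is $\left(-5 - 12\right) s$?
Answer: $782$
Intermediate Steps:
$s = -46$ ($s = -4 - 42 = -46$)
$\left(-5 - 12\right) s = \left(-5 - 12\right) \left(-46\right) = \left(-17\right) \left(-46\right) = 782$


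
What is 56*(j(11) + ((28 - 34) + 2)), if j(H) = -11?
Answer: -840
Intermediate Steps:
56*(j(11) + ((28 - 34) + 2)) = 56*(-11 + ((28 - 34) + 2)) = 56*(-11 + (-6 + 2)) = 56*(-11 - 4) = 56*(-15) = -840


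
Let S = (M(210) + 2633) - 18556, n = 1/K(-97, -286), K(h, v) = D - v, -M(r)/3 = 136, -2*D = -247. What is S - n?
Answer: -13375091/819 ≈ -16331.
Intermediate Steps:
D = 247/2 (D = -1/2*(-247) = 247/2 ≈ 123.50)
M(r) = -408 (M(r) = -3*136 = -408)
K(h, v) = 247/2 - v
n = 2/819 (n = 1/(247/2 - 1*(-286)) = 1/(247/2 + 286) = 1/(819/2) = 2/819 ≈ 0.0024420)
S = -16331 (S = (-408 + 2633) - 18556 = 2225 - 18556 = -16331)
S - n = -16331 - 1*2/819 = -16331 - 2/819 = -13375091/819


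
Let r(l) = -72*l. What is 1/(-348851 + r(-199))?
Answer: -1/334523 ≈ -2.9893e-6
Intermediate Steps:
1/(-348851 + r(-199)) = 1/(-348851 - 72*(-199)) = 1/(-348851 + 14328) = 1/(-334523) = -1/334523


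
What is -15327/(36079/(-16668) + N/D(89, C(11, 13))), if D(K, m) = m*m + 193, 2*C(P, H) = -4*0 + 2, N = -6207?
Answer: 24780632292/55228801 ≈ 448.69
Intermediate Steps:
C(P, H) = 1 (C(P, H) = (-4*0 + 2)/2 = (0 + 2)/2 = (1/2)*2 = 1)
D(K, m) = 193 + m**2 (D(K, m) = m**2 + 193 = 193 + m**2)
-15327/(36079/(-16668) + N/D(89, C(11, 13))) = -15327/(36079/(-16668) - 6207/(193 + 1**2)) = -15327/(36079*(-1/16668) - 6207/(193 + 1)) = -15327/(-36079/16668 - 6207/194) = -15327/(-55228801/1616796) = -15327*(-1616796/55228801) = 24780632292/55228801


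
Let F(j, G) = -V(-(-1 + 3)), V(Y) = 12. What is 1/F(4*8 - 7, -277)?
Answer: -1/12 ≈ -0.083333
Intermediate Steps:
F(j, G) = -12 (F(j, G) = -1*12 = -12)
1/F(4*8 - 7, -277) = 1/(-12) = -1/12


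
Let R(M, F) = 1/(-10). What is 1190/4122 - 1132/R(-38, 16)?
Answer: 23331115/2061 ≈ 11320.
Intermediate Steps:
R(M, F) = -1/10
1190/4122 - 1132/R(-38, 16) = 1190/4122 - 1132/(-1/10) = 1190*(1/4122) - 1132*(-10) = 595/2061 + 11320 = 23331115/2061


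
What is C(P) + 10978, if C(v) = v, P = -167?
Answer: 10811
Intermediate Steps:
C(P) + 10978 = -167 + 10978 = 10811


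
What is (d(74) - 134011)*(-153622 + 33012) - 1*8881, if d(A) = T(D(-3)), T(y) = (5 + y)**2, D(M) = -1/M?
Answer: 145436644301/9 ≈ 1.6160e+10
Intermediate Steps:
d(A) = 256/9 (d(A) = (5 - 1/(-3))**2 = (5 - 1*(-1/3))**2 = (5 + 1/3)**2 = (16/3)**2 = 256/9)
(d(74) - 134011)*(-153622 + 33012) - 1*8881 = (256/9 - 134011)*(-153622 + 33012) - 1*8881 = -1205843/9*(-120610) - 8881 = 145436724230/9 - 8881 = 145436644301/9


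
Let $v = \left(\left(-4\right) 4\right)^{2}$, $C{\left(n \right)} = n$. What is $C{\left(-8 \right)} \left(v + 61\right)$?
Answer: $-2536$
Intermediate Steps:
$v = 256$ ($v = \left(-16\right)^{2} = 256$)
$C{\left(-8 \right)} \left(v + 61\right) = - 8 \left(256 + 61\right) = \left(-8\right) 317 = -2536$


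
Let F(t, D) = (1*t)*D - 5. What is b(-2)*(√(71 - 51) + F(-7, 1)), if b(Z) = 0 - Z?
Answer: -24 + 4*√5 ≈ -15.056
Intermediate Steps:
b(Z) = -Z
F(t, D) = -5 + D*t (F(t, D) = t*D - 5 = D*t - 5 = -5 + D*t)
b(-2)*(√(71 - 51) + F(-7, 1)) = (-1*(-2))*(√(71 - 51) + (-5 + 1*(-7))) = 2*(√20 + (-5 - 7)) = 2*(2*√5 - 12) = 2*(-12 + 2*√5) = -24 + 4*√5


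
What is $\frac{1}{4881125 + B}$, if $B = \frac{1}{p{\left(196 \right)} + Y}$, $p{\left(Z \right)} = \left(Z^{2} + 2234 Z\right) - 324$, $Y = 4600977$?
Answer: $\frac{5076933}{24781144589626} \approx 2.0487 \cdot 10^{-7}$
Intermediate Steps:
$p{\left(Z \right)} = -324 + Z^{2} + 2234 Z$
$B = \frac{1}{5076933}$ ($B = \frac{1}{\left(-324 + 196^{2} + 2234 \cdot 196\right) + 4600977} = \frac{1}{\left(-324 + 38416 + 437864\right) + 4600977} = \frac{1}{475956 + 4600977} = \frac{1}{5076933} \approx 1.9697 \cdot 10^{-7}$)
$\frac{1}{4881125 + B} = \frac{1}{4881125 + \frac{1}{5076933}} = \frac{1}{\frac{24781144589626}{5076933}} = \frac{5076933}{24781144589626}$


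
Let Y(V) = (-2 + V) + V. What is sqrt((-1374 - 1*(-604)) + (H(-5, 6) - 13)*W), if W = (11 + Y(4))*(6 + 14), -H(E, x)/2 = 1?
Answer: I*sqrt(5870) ≈ 76.616*I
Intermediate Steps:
H(E, x) = -2 (H(E, x) = -2*1 = -2)
Y(V) = -2 + 2*V
W = 340 (W = (11 + (-2 + 2*4))*(6 + 14) = (11 + (-2 + 8))*20 = (11 + 6)*20 = 17*20 = 340)
sqrt((-1374 - 1*(-604)) + (H(-5, 6) - 13)*W) = sqrt((-1374 - 1*(-604)) + (-2 - 13)*340) = sqrt((-1374 + 604) - 15*340) = sqrt(-770 - 5100) = sqrt(-5870) = I*sqrt(5870)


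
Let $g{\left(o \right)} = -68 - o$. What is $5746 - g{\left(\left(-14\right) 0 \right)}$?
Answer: $5814$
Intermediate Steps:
$5746 - g{\left(\left(-14\right) 0 \right)} = 5746 - \left(-68 - \left(-14\right) 0\right) = 5746 - \left(-68 - 0\right) = 5746 - \left(-68 + 0\right) = 5746 - -68 = 5746 + 68 = 5814$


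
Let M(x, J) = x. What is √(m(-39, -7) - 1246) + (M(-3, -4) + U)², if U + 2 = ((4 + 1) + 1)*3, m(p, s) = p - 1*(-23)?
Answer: 169 + I*√1262 ≈ 169.0 + 35.525*I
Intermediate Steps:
m(p, s) = 23 + p (m(p, s) = p + 23 = 23 + p)
U = 16 (U = -2 + ((4 + 1) + 1)*3 = -2 + (5 + 1)*3 = -2 + 6*3 = -2 + 18 = 16)
√(m(-39, -7) - 1246) + (M(-3, -4) + U)² = √((23 - 39) - 1246) + (-3 + 16)² = √(-16 - 1246) + 13² = √(-1262) + 169 = I*√1262 + 169 = 169 + I*√1262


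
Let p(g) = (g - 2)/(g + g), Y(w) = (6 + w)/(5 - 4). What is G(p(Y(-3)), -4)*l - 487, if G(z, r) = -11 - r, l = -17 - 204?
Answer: 1060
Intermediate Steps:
l = -221
Y(w) = 6 + w (Y(w) = (6 + w)/1 = (6 + w)*1 = 6 + w)
p(g) = (-2 + g)/(2*g) (p(g) = (-2 + g)/((2*g)) = (-2 + g)*(1/(2*g)) = (-2 + g)/(2*g))
G(p(Y(-3)), -4)*l - 487 = (-11 - 1*(-4))*(-221) - 487 = (-11 + 4)*(-221) - 487 = -7*(-221) - 487 = 1547 - 487 = 1060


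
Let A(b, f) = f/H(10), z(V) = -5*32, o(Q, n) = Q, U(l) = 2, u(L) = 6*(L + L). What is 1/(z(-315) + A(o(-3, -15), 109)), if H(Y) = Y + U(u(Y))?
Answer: -12/1811 ≈ -0.0066262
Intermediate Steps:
u(L) = 12*L (u(L) = 6*(2*L) = 12*L)
H(Y) = 2 + Y (H(Y) = Y + 2 = 2 + Y)
z(V) = -160
A(b, f) = f/12 (A(b, f) = f/(2 + 10) = f/12)
1/(z(-315) + A(o(-3, -15), 109)) = 1/(-160 + (1/12)*109) = 1/(-160 + 109/12) = 1/(-1811/12) = -12/1811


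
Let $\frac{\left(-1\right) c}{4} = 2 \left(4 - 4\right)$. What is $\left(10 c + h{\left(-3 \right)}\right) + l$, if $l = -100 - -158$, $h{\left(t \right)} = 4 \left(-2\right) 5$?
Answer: $18$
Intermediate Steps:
$h{\left(t \right)} = -40$ ($h{\left(t \right)} = \left(-8\right) 5 = -40$)
$l = 58$ ($l = -100 + 158 = 58$)
$c = 0$ ($c = - 4 \cdot 2 \left(4 - 4\right) = - 4 \cdot 2 \cdot 0 = \left(-4\right) 0 = 0$)
$\left(10 c + h{\left(-3 \right)}\right) + l = \left(10 \cdot 0 - 40\right) + 58 = \left(0 - 40\right) + 58 = -40 + 58 = 18$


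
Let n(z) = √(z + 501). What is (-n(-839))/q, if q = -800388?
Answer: 13*I*√2/800388 ≈ 2.297e-5*I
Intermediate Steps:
n(z) = √(501 + z)
(-n(-839))/q = -√(501 - 839)/(-800388) = -√(-338)*(-1/800388) = -13*I*√2*(-1/800388) = 13*I*√2/800388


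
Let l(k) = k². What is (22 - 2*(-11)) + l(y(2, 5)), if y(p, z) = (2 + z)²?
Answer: 2445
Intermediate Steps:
(22 - 2*(-11)) + l(y(2, 5)) = (22 - 2*(-11)) + ((2 + 5)²)² = (22 + 22) + (7²)² = 44 + 49² = 44 + 2401 = 2445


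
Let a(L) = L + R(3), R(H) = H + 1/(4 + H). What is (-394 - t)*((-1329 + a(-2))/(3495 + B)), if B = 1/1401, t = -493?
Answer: -117200655/3115952 ≈ -37.613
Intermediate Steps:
B = 1/1401 ≈ 0.00071378
a(L) = 22/7 + L (a(L) = L + (1 + 3² + 4*3)/(4 + 3) = L + (1 + 9 + 12)/7 = L + (⅐)*22 = L + 22/7 = 22/7 + L)
(-394 - t)*((-1329 + a(-2))/(3495 + B)) = (-394 - 1*(-493))*((-1329 + (22/7 - 2))/(3495 + 1/1401)) = (-394 + 493)*((-1329 + 8/7)/(4896496/1401)) = 99*(-9295/7*1401/4896496) = 99*(-1183845/3115952) = -117200655/3115952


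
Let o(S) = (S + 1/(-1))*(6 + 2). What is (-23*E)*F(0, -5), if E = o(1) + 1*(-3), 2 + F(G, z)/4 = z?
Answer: -1932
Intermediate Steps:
F(G, z) = -8 + 4*z
o(S) = -8 + 8*S (o(S) = (S - 1)*8 = (-1 + S)*8 = -8 + 8*S)
E = -3 (E = (-8 + 8*1) + 1*(-3) = (-8 + 8) - 3 = 0 - 3 = -3)
(-23*E)*F(0, -5) = (-23*(-3))*(-8 + 4*(-5)) = 69*(-8 - 20) = 69*(-28) = -1932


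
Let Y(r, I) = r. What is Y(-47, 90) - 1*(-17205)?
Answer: 17158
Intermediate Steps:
Y(-47, 90) - 1*(-17205) = -47 - 1*(-17205) = -47 + 17205 = 17158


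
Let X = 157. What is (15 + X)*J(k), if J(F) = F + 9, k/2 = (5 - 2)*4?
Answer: 5676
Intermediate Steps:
k = 24 (k = 2*((5 - 2)*4) = 2*(3*4) = 2*12 = 24)
J(F) = 9 + F
(15 + X)*J(k) = (15 + 157)*(9 + 24) = 172*33 = 5676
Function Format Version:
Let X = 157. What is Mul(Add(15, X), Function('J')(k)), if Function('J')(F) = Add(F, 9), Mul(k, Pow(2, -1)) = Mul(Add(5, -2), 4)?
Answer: 5676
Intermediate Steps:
k = 24 (k = Mul(2, Mul(Add(5, -2), 4)) = Mul(2, Mul(3, 4)) = Mul(2, 12) = 24)
Function('J')(F) = Add(9, F)
Mul(Add(15, X), Function('J')(k)) = Mul(Add(15, 157), Add(9, 24)) = Mul(172, 33) = 5676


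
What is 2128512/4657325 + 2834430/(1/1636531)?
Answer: 89641574267036082/19325 ≈ 4.6386e+12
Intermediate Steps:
2128512/4657325 + 2834430/(1/1636531) = 2128512*(1/4657325) + 2834430/(1/1636531) = 8832/19325 + 2834430*1636531 = 8832/19325 + 4638632562330 = 89641574267036082/19325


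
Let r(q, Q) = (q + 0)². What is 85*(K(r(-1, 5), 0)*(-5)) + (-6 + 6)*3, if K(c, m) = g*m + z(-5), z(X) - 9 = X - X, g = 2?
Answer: -3825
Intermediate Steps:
z(X) = 9 (z(X) = 9 + (X - X) = 9 + 0 = 9)
r(q, Q) = q²
K(c, m) = 9 + 2*m (K(c, m) = 2*m + 9 = 9 + 2*m)
85*(K(r(-1, 5), 0)*(-5)) + (-6 + 6)*3 = 85*((9 + 2*0)*(-5)) + (-6 + 6)*3 = 85*((9 + 0)*(-5)) + 0*3 = 85*(9*(-5)) + 0 = 85*(-45) + 0 = -3825 + 0 = -3825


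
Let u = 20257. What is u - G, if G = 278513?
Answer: -258256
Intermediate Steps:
u - G = 20257 - 1*278513 = 20257 - 278513 = -258256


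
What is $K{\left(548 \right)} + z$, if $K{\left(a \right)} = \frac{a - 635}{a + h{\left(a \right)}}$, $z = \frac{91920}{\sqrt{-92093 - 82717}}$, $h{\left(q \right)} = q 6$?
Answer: $- \frac{87}{3836} - \frac{3064 i \sqrt{174810}}{5827} \approx -0.02268 - 219.85 i$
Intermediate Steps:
$h{\left(q \right)} = 6 q$
$z = - \frac{3064 i \sqrt{174810}}{5827}$ ($z = \frac{91920}{\sqrt{-174810}} = \frac{91920}{i \sqrt{174810}} = 91920 \left(- \frac{i \sqrt{174810}}{174810}\right) = - \frac{3064 i \sqrt{174810}}{5827} \approx - 219.85 i$)
$K{\left(a \right)} = \frac{-635 + a}{7 a}$ ($K{\left(a \right)} = \frac{a - 635}{a + 6 a} = \frac{-635 + a}{7 a}$)
$K{\left(548 \right)} + z = \frac{-635 + 548}{7 \cdot 548} - \frac{3064 i \sqrt{174810}}{5827} = \frac{1}{7} \cdot \frac{1}{548} \left(-87\right) - \frac{3064 i \sqrt{174810}}{5827} = - \frac{87}{3836} - \frac{3064 i \sqrt{174810}}{5827}$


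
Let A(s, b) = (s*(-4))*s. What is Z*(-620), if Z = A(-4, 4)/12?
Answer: 9920/3 ≈ 3306.7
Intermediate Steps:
A(s, b) = -4*s² (A(s, b) = (-4*s)*s = -4*s²)
Z = -16/3 (Z = -4*(-4)²/12 = -4*16*(1/12) = -64*1/12 = -16/3 ≈ -5.3333)
Z*(-620) = -16/3*(-620) = 9920/3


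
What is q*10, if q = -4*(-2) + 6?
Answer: 140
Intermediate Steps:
q = 14 (q = 8 + 6 = 14)
q*10 = 14*10 = 140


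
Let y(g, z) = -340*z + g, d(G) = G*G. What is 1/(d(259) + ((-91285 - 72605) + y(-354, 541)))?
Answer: -1/281103 ≈ -3.5574e-6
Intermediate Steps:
d(G) = G**2
y(g, z) = g - 340*z
1/(d(259) + ((-91285 - 72605) + y(-354, 541))) = 1/(259**2 + ((-91285 - 72605) + (-354 - 340*541))) = 1/(67081 + (-163890 + (-354 - 183940))) = 1/(67081 + (-163890 - 184294)) = 1/(67081 - 348184) = 1/(-281103) = -1/281103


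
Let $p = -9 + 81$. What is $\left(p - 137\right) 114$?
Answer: $-7410$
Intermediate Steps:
$p = 72$
$\left(p - 137\right) 114 = \left(72 - 137\right) 114 = \left(-65\right) 114 = -7410$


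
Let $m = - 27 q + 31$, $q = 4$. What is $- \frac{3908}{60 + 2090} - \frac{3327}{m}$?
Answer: $\frac{3426067}{82775} \approx 41.39$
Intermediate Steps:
$m = -77$ ($m = \left(-27\right) 4 + 31 = -108 + 31 = -77$)
$- \frac{3908}{60 + 2090} - \frac{3327}{m} = - \frac{3908}{60 + 2090} - \frac{3327}{-77} = - \frac{3908}{2150} - - \frac{3327}{77} = \left(-3908\right) \frac{1}{2150} + \frac{3327}{77} = - \frac{1954}{1075} + \frac{3327}{77} = \frac{3426067}{82775}$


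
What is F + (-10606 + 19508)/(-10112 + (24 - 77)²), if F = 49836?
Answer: 363943406/7303 ≈ 49835.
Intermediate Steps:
F + (-10606 + 19508)/(-10112 + (24 - 77)²) = 49836 + (-10606 + 19508)/(-10112 + (24 - 77)²) = 49836 + 8902/(-10112 + (-53)²) = 49836 + 8902/(-10112 + 2809) = 49836 + 8902/(-7303) = 49836 + 8902*(-1/7303) = 49836 - 8902/7303 = 363943406/7303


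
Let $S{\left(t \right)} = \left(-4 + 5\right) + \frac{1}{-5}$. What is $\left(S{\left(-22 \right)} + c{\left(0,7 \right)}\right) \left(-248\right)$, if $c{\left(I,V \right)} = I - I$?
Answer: $- \frac{992}{5} \approx -198.4$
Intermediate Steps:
$c{\left(I,V \right)} = 0$
$S{\left(t \right)} = \frac{4}{5}$ ($S{\left(t \right)} = 1 - \frac{1}{5} = \frac{4}{5}$)
$\left(S{\left(-22 \right)} + c{\left(0,7 \right)}\right) \left(-248\right) = \left(\frac{4}{5} + 0\right) \left(-248\right) = \frac{4}{5} \left(-248\right) = - \frac{992}{5}$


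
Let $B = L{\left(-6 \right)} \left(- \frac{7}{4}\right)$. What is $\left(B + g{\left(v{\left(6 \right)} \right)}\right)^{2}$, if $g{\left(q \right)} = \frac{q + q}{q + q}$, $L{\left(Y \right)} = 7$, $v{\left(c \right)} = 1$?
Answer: $\frac{2025}{16} \approx 126.56$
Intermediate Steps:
$g{\left(q \right)} = 1$ ($g{\left(q \right)} = \frac{2 q}{2 q} = 2 q \frac{1}{2 q} = 1$)
$B = - \frac{49}{4}$ ($B = 7 \left(- \frac{7}{4}\right) = - \frac{49}{4} \approx -12.25$)
$\left(B + g{\left(v{\left(6 \right)} \right)}\right)^{2} = \left(- \frac{49}{4} + 1\right)^{2} = \left(- \frac{45}{4}\right)^{2} = \frac{2025}{16}$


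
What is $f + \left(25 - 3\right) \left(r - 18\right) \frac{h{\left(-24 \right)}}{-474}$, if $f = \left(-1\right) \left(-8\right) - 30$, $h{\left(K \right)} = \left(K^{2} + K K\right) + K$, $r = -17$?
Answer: $\frac{143022}{79} \approx 1810.4$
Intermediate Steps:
$h{\left(K \right)} = K + 2 K^{2}$ ($h{\left(K \right)} = \left(K^{2} + K^{2}\right) + K = 2 K^{2} + K = K + 2 K^{2}$)
$f = -22$ ($f = 8 - 30 = -22$)
$f + \left(25 - 3\right) \left(r - 18\right) \frac{h{\left(-24 \right)}}{-474} = -22 + \left(25 - 3\right) \left(-17 - 18\right) \frac{\left(-24\right) \left(1 + 2 \left(-24\right)\right)}{-474} = -22 + 22 \left(-35\right) - 24 \left(1 - 48\right) \left(- \frac{1}{474}\right) = -22 - 770 \left(-24\right) \left(-47\right) \left(- \frac{1}{474}\right) = -22 - 770 \cdot 1128 \left(- \frac{1}{474}\right) = -22 - - \frac{144760}{79} = -22 + \frac{144760}{79} = \frac{143022}{79}$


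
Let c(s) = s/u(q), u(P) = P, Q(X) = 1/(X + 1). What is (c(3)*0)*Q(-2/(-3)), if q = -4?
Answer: 0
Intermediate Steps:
Q(X) = 1/(1 + X)
c(s) = -s/4 (c(s) = s/(-4) = s*(-¼) = -s/4)
(c(3)*0)*Q(-2/(-3)) = (-¼*3*0)/(1 - 2/(-3)) = (-¾*0)/(1 - 2*(-⅓)) = 0/(1 + ⅔) = 0/(5/3) = 0*(⅗) = 0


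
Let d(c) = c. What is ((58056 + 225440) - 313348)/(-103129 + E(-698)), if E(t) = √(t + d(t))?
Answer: 181094524/625623061 + 3512*I*√349/625623061 ≈ 0.28946 + 0.00010487*I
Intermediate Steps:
E(t) = √2*√t (E(t) = √(t + t) = √(2*t) = √2*√t)
((58056 + 225440) - 313348)/(-103129 + E(-698)) = ((58056 + 225440) - 313348)/(-103129 + √2*√(-698)) = (283496 - 313348)/(-103129 + √2*(I*√698)) = -29852/(-103129 + 2*I*√349)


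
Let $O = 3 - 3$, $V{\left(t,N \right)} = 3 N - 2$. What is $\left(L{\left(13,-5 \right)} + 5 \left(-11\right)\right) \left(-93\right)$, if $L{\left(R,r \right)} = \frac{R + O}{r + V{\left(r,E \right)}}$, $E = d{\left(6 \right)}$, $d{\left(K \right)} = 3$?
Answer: $\frac{9021}{2} \approx 4510.5$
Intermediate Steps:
$E = 3$
$V{\left(t,N \right)} = -2 + 3 N$
$O = 0$ ($O = 3 - 3 = 0$)
$L{\left(R,r \right)} = \frac{R}{7 + r}$ ($L{\left(R,r \right)} = \frac{R + 0}{r + \left(-2 + 3 \cdot 3\right)} = \frac{R}{r + \left(-2 + 9\right)} = \frac{R}{r + 7} = \frac{R}{7 + r}$)
$\left(L{\left(13,-5 \right)} + 5 \left(-11\right)\right) \left(-93\right) = \left(\frac{13}{7 - 5} + 5 \left(-11\right)\right) \left(-93\right) = \left(\frac{13}{2} - 55\right) \left(-93\right) = \left(- \frac{97}{2}\right) \left(-93\right) = \frac{9021}{2}$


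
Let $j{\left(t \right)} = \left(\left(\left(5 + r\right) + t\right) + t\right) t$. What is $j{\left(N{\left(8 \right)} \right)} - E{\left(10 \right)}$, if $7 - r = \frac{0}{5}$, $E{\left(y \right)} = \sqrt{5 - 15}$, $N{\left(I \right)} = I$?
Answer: $224 - i \sqrt{10} \approx 224.0 - 3.1623 i$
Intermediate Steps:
$E{\left(y \right)} = i \sqrt{10}$ ($E{\left(y \right)} = \sqrt{-10} = i \sqrt{10}$)
$r = 7$ ($r = 7 - \frac{0}{5} = 7 - 0 \cdot \frac{1}{5} = 7 - 0 = 7 + 0 = 7$)
$j{\left(t \right)} = t \left(12 + 2 t\right)$ ($j{\left(t \right)} = \left(\left(\left(5 + 7\right) + t\right) + t\right) t = \left(\left(12 + t\right) + t\right) t = \left(12 + 2 t\right) t = t \left(12 + 2 t\right)$)
$j{\left(N{\left(8 \right)} \right)} - E{\left(10 \right)} = 2 \cdot 8 \left(6 + 8\right) - i \sqrt{10} = 2 \cdot 8 \cdot 14 - i \sqrt{10} = 224 - i \sqrt{10}$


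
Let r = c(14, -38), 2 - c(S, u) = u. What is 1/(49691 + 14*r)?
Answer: 1/50251 ≈ 1.9900e-5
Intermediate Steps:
c(S, u) = 2 - u
r = 40 (r = 2 - 1*(-38) = 2 + 38 = 40)
1/(49691 + 14*r) = 1/(49691 + 14*40) = 1/(49691 + 560) = 1/50251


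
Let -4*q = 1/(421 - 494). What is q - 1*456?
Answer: -133151/292 ≈ -456.00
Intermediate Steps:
q = 1/292 (q = -1/(4*(421 - 494)) = -¼/(-73) = -¼*(-1/73) = 1/292 ≈ 0.0034247)
q - 1*456 = 1/292 - 1*456 = 1/292 - 456 = -133151/292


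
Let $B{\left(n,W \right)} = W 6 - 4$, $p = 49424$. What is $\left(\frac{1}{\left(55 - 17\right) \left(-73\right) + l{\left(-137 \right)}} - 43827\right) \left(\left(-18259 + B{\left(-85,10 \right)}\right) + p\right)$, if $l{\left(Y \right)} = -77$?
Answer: $- \frac{3901088239938}{2851} \approx -1.3683 \cdot 10^{9}$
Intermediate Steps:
$B{\left(n,W \right)} = -4 + 6 W$ ($B{\left(n,W \right)} = 6 W - 4 = -4 + 6 W$)
$\left(\frac{1}{\left(55 - 17\right) \left(-73\right) + l{\left(-137 \right)}} - 43827\right) \left(\left(-18259 + B{\left(-85,10 \right)}\right) + p\right) = \left(\frac{1}{\left(55 - 17\right) \left(-73\right) - 77} - 43827\right) \left(\left(-18259 + \left(-4 + 6 \cdot 10\right)\right) + 49424\right) = \left(\frac{1}{38 \left(-73\right) - 77} - 43827\right) \left(\left(-18259 + \left(-4 + 60\right)\right) + 49424\right) = \left(\frac{1}{-2774 - 77} - 43827\right) \left(\left(-18259 + 56\right) + 49424\right) = \left(\frac{1}{-2851} - 43827\right) \left(-18203 + 49424\right) = \left(- \frac{1}{2851} - 43827\right) 31221 = \left(- \frac{124950778}{2851}\right) 31221 = - \frac{3901088239938}{2851}$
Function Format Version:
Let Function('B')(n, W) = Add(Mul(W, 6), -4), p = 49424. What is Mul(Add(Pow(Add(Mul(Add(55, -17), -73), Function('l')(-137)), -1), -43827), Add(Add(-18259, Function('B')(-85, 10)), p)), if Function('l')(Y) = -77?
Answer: Rational(-3901088239938, 2851) ≈ -1.3683e+9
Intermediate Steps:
Function('B')(n, W) = Add(-4, Mul(6, W)) (Function('B')(n, W) = Add(Mul(6, W), -4) = Add(-4, Mul(6, W)))
Mul(Add(Pow(Add(Mul(Add(55, -17), -73), Function('l')(-137)), -1), -43827), Add(Add(-18259, Function('B')(-85, 10)), p)) = Mul(Add(Pow(Add(Mul(Add(55, -17), -73), -77), -1), -43827), Add(Add(-18259, Add(-4, Mul(6, 10))), 49424)) = Mul(Add(Pow(Add(Mul(38, -73), -77), -1), -43827), Add(Add(-18259, Add(-4, 60)), 49424)) = Mul(Add(Pow(Add(-2774, -77), -1), -43827), Add(Add(-18259, 56), 49424)) = Mul(Add(Pow(-2851, -1), -43827), Add(-18203, 49424)) = Mul(Add(Rational(-1, 2851), -43827), 31221) = Mul(Rational(-124950778, 2851), 31221) = Rational(-3901088239938, 2851)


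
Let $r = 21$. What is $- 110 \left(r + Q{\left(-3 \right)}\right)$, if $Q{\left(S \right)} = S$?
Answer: $-1980$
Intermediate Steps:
$- 110 \left(r + Q{\left(-3 \right)}\right) = - 110 \left(21 - 3\right) = \left(-110\right) 18 = -1980$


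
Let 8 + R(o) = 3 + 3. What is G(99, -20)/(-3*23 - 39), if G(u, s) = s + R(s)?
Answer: 11/54 ≈ 0.20370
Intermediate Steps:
R(o) = -2 (R(o) = -8 + (3 + 3) = -8 + 6 = -2)
G(u, s) = -2 + s (G(u, s) = s - 2 = -2 + s)
G(99, -20)/(-3*23 - 39) = (-2 - 20)/(-3*23 - 39) = -22/(-69 - 39) = -22/(-108) = -22*(-1/108) = 11/54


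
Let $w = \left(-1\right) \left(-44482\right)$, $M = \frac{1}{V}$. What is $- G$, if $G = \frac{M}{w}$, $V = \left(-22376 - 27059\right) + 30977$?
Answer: $\frac{1}{821048756} \approx 1.218 \cdot 10^{-9}$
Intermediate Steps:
$V = -18458$ ($V = -49435 + 30977 = -18458$)
$M = - \frac{1}{18458}$ ($M = \frac{1}{-18458} = - \frac{1}{18458} \approx -5.4177 \cdot 10^{-5}$)
$w = 44482$
$G = - \frac{1}{821048756}$ ($G = - \frac{1}{18458 \cdot 44482} = \left(- \frac{1}{18458}\right) \frac{1}{44482} = - \frac{1}{821048756} \approx -1.218 \cdot 10^{-9}$)
$- G = \left(-1\right) \left(- \frac{1}{821048756}\right) = \frac{1}{821048756}$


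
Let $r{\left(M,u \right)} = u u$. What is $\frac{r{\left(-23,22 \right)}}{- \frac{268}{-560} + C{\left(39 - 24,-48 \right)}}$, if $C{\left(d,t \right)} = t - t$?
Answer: $\frac{67760}{67} \approx 1011.3$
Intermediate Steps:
$C{\left(d,t \right)} = 0$
$r{\left(M,u \right)} = u^{2}$
$\frac{r{\left(-23,22 \right)}}{- \frac{268}{-560} + C{\left(39 - 24,-48 \right)}} = \frac{22^{2}}{- \frac{268}{-560} + 0} = \frac{484}{\left(-268\right) \left(- \frac{1}{560}\right) + 0} = \frac{484}{\frac{67}{140} + 0} = \frac{484}{\frac{67}{140}} = 484 \cdot \frac{140}{67} = \frac{67760}{67}$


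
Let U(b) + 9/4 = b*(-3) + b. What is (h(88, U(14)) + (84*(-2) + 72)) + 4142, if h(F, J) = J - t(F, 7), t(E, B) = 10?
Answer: 16023/4 ≈ 4005.8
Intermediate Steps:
U(b) = -9/4 - 2*b (U(b) = -9/4 + (b*(-3) + b) = -9/4 + (-3*b + b) = -9/4 - 2*b)
h(F, J) = -10 + J (h(F, J) = J - 1*10 = J - 10 = -10 + J)
(h(88, U(14)) + (84*(-2) + 72)) + 4142 = ((-10 + (-9/4 - 2*14)) + (84*(-2) + 72)) + 4142 = ((-10 + (-9/4 - 28)) + (-168 + 72)) + 4142 = ((-10 - 121/4) - 96) + 4142 = (-161/4 - 96) + 4142 = -545/4 + 4142 = 16023/4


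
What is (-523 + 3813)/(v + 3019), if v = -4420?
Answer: -3290/1401 ≈ -2.3483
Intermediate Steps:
(-523 + 3813)/(v + 3019) = (-523 + 3813)/(-4420 + 3019) = 3290/(-1401) = 3290*(-1/1401) = -3290/1401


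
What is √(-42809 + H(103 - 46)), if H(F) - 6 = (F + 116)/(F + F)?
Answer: I*√556248066/114 ≈ 206.89*I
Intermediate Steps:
H(F) = 6 + (116 + F)/(2*F) (H(F) = 6 + (F + 116)/(F + F) = 6 + (116 + F)/((2*F)) = 6 + (116 + F)*(1/(2*F)) = 6 + (116 + F)/(2*F))
√(-42809 + H(103 - 46)) = √(-42809 + (13/2 + 58/(103 - 46))) = √(-42809 + (13/2 + 58/57)) = √(-42809 + 857/114) = √(-4879369/114) = I*√556248066/114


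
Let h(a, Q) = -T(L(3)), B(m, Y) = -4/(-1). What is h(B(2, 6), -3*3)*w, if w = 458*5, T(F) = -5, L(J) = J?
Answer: 11450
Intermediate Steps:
B(m, Y) = 4 (B(m, Y) = -4*(-1) = 4)
h(a, Q) = 5 (h(a, Q) = -1*(-5) = 5)
w = 2290
h(B(2, 6), -3*3)*w = 5*2290 = 11450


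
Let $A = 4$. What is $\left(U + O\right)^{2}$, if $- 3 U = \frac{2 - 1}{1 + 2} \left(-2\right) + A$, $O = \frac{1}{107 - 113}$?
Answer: $\frac{529}{324} \approx 1.6327$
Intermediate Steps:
$O = - \frac{1}{6}$ ($O = \frac{1}{-6} = - \frac{1}{6} \approx -0.16667$)
$U = - \frac{10}{9}$ ($U = - \frac{\frac{2 - 1}{1 + 2} \left(-2\right) + 4}{3} = - \frac{1 \cdot \frac{1}{3} \left(-2\right) + 4}{3} = - \frac{\frac{1}{3} \left(-2\right) + 4}{3} = - \frac{- \frac{2}{3} + 4}{3} = \left(- \frac{1}{3}\right) \frac{10}{3} = - \frac{10}{9} \approx -1.1111$)
$\left(U + O\right)^{2} = \left(- \frac{10}{9} - \frac{1}{6}\right)^{2} = \left(- \frac{23}{18}\right)^{2} = \frac{529}{324}$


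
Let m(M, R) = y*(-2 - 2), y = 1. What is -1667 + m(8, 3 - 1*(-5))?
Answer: -1671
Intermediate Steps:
m(M, R) = -4 (m(M, R) = 1*(-2 - 2) = 1*(-4) = -4)
-1667 + m(8, 3 - 1*(-5)) = -1667 - 4 = -1671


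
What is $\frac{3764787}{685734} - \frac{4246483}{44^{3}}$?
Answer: $- \frac{431876359619}{9735594176} \approx -44.361$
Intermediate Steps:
$\frac{3764787}{685734} - \frac{4246483}{44^{3}} = 3764787 \cdot \frac{1}{685734} - \frac{4246483}{85184} = \frac{1254929}{228578} - \frac{4246483}{85184} = - \frac{431876359619}{9735594176}$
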